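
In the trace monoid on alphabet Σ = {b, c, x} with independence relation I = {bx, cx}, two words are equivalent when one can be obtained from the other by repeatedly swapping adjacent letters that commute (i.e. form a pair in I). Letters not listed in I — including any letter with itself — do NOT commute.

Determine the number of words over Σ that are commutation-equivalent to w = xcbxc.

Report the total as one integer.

10

drop 0:x onto floor
drop 1:c onto floor
drop 2:b onto {1:c}
drop 3:x onto {0:x}
drop 4:c onto {2:b}
ground layer = {0:x, 1:c}
drop-orders for the pieces not yet dropped (sum over which currently-grounded one goes next):
  1 to go: {3} 1  {4} 1
  2 to go: {0,3} 1  {2,4} 1  {3,4} 2
  3 to go: {0,3,4} 3  {1,2,4} 1  {2,3,4} 3
  if 0:x drops first: 4 orders
  if 1:c drops first: 6 orders
heap linearizations: 10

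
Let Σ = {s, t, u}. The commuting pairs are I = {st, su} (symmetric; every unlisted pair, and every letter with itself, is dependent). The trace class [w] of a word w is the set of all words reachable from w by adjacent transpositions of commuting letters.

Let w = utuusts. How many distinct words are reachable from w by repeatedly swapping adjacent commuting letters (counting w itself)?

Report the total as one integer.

21

piece 0:u — minimal
piece 1:t rests on {0:u}
piece 2:u rests on {1:t}
piece 3:u rests on {2:u}
piece 4:s — minimal
piece 5:t rests on {3:u}
piece 6:s rests on {4:s}
minimal pieces: {0:u, 4:s}
ways to finish when only these pieces remain (= sum over removing one remaining piece with nothing left below it):
  1 left: {5}→1  {6}→1
  2 left: {3,5}→1  {4,6}→1  {5,6}→2
  3 left: {2,3,5}→1  {3,5,6}→3  {4,5,6}→3
  4 left: {1,2,3,5}→1  {2,3,5,6}→4  {3,4,5,6}→6
  5 left: {0,1,2,3,5}→1  {1,2,3,5,6}→5  {2,3,4,5,6}→10
  placing 0:u first → 15 extensions
  placing 4:s first → 6 extensions
total linear extensions = 21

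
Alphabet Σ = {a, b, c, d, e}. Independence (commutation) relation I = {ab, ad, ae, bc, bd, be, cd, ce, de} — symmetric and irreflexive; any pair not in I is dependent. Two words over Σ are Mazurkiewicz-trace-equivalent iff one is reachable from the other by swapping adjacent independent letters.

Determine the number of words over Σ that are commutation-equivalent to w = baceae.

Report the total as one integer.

piece 0:b — minimal
piece 1:a — minimal
piece 2:c rests on {1:a}
piece 3:e — minimal
piece 4:a rests on {2:c}
piece 5:e rests on {3:e}
minimal pieces: {0:b, 1:a, 3:e}
ways to finish when only these pieces remain (= sum over removing one remaining piece with nothing left below it):
  1 left: {0}→1  {4}→1  {5}→1
  2 left: {0,4}→2  {0,5}→2  {2,4}→1  {3,5}→1  {4,5}→2
  3 left: {0,2,4}→3  {0,3,5}→3  {0,4,5}→6  {1,2,4}→1  {2,4,5}→3  {3,4,5}→3
  4 left: {0,1,2,4}→4  {0,2,4,5}→12  {0,3,4,5}→12  {1,2,4,5}→4  {2,3,4,5}→6
  placing 0:b first → 10 extensions
  placing 1:a first → 30 extensions
  placing 3:e first → 20 extensions
total linear extensions = 60

60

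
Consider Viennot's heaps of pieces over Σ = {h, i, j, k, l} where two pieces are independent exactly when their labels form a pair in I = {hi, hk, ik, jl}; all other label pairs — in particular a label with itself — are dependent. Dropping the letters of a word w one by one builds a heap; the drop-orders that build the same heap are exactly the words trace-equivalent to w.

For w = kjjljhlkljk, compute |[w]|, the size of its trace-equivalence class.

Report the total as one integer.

8

drop 0:k onto floor
drop 1:j onto {0:k}
drop 2:j onto {1:j}
drop 3:l onto {0:k}
drop 4:j onto {2:j}
drop 5:h onto {3:l, 4:j}
drop 6:l onto {5:h}
drop 7:k onto {6:l}
drop 8:l onto {7:k}
drop 9:j onto {7:k}
drop 10:k onto {8:l, 9:j}
ground layer = {0:k}
drop-orders for the pieces not yet dropped (sum over which currently-grounded one goes next):
  1 to go: {10} 1
  2 to go: {8,10} 1  {9,10} 1
  3 to go: {8,9,10} 2
  4 to go: {7,8,9,10} 2
  5 to go: {6,7,8,9,10} 2
  6 to go: {5,6,7,8,9,10} 2
  7 to go: {3,5,6,7,8,9,10} 2  {4,5,6,7,8,9,10} 2
  8 to go: {2,4,5,6,7,8,9,10} 2  {3,4,5,6,7,8,9,10} 4
  9 to go: {1,2,4,5,6,7,8,9,10} 2  {2,3,4,5,6,7,8,9,10} 6
  if 0:k drops first: 8 orders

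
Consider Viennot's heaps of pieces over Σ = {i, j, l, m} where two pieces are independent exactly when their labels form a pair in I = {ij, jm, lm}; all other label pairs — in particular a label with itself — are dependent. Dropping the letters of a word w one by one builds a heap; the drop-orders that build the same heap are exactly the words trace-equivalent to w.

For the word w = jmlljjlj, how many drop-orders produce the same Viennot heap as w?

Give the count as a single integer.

8

drop 0:j onto floor
drop 1:m onto floor
drop 2:l onto {0:j}
drop 3:l onto {2:l}
drop 4:j onto {3:l}
drop 5:j onto {4:j}
drop 6:l onto {5:j}
drop 7:j onto {6:l}
ground layer = {0:j, 1:m}
drop-orders for the pieces not yet dropped (sum over which currently-grounded one goes next):
  1 to go: {1} 1  {7} 1
  2 to go: {1,7} 2  {6,7} 1
  3 to go: {1,6,7} 3  {5,6,7} 1
  4 to go: {1,5,6,7} 4  {4,5,6,7} 1
  5 to go: {1,4,5,6,7} 5  {3,4,5,6,7} 1
  6 to go: {1,3,4,5,6,7} 6  {2,3,4,5,6,7} 1
  if 0:j drops first: 7 orders
  if 1:m drops first: 1 orders
heap linearizations: 8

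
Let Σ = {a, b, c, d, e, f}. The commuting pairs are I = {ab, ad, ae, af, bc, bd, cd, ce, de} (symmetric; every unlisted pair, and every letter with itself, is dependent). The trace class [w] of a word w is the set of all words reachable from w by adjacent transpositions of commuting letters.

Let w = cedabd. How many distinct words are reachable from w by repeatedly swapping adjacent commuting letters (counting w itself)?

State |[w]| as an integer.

drop 0:c onto floor
drop 1:e onto floor
drop 2:d onto floor
drop 3:a onto {0:c}
drop 4:b onto {1:e}
drop 5:d onto {2:d}
ground layer = {0:c, 1:e, 2:d}
drop-orders for the pieces not yet dropped (sum over which currently-grounded one goes next):
  1 to go: {3} 1  {4} 1  {5} 1
  2 to go: {0,3} 1  {1,4} 1  {2,5} 1  {3,4} 2  {3,5} 2  {4,5} 2
  3 to go: {0,3,4} 3  {0,3,5} 3  {1,3,4} 3  {1,4,5} 3  {2,3,5} 3  {2,4,5} 3  {3,4,5} 6
  4 to go: {0,1,3,4} 6  {0,2,3,5} 6  {0,3,4,5} 12  {1,2,4,5} 6  {1,3,4,5} 12  {2,3,4,5} 12
  if 0:c drops first: 30 orders
  if 1:e drops first: 30 orders
  if 2:d drops first: 30 orders
heap linearizations: 90

90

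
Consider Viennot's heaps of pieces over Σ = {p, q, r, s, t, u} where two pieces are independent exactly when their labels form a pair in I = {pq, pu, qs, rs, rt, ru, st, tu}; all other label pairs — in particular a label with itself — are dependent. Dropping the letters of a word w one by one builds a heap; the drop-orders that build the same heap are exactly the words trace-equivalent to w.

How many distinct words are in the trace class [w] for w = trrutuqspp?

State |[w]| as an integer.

720

#0=t has no predecessor
#1=r has no predecessor
#2=r depends on [1:r]
#3=u has no predecessor
#4=t depends on [0:t]
#5=u depends on [3:u]
#6=q depends on [2:r, 4:t, 5:u]
#7=s depends on [5:u]
#8=p depends on [2:r, 4:t, 7:s]
#9=p depends on [8:p]
sources: [0:t, 1:r, 3:u]
N(rest) = Σ N(rest − s) over sources s of rest; N(one piece) = 1:
  size 1 → [6]=1  [9]=1
  size 2 → [6,9]=2  [8,9]=1
  size 3 → [6,8,9]=3  [7,8,9]=1
  size 4 → [2,6,8,9]=3  [4,6,8,9]=3  [6,7,8,9]=4
  size 5 → [0,4,6,8,9]=3  [1,2,6,8,9]=3  [2,4,6,8,9]=6  [2,6,7,8,9]=7  [4,6,7,8,9]=7  [5,6,7,8,9]=4
  size 6 → [0,2,4,6,8,9]=9  [0,4,6,7,8,9]=10  [1,2,4,6,8,9]=9  [1,2,6,7,8,9]=10  [2,4,6,7,8,9]=20  [2,5,6,7,8,9]=11  [3,5,6,7,8,9]=4  [4,5,6,7,8,9]=11
  size 7 → [0,1,2,4,6,8,9]=18  [0,2,4,6,7,8,9]=39  [0,4,5,6,7,8,9]=21  [1,2,4,6,7,8,9]=39  [1,2,5,6,7,8,9]=21  [2,3,5,6,7,8,9]=15  [2,4,5,6,7,8,9]=42  [3,4,5,6,7,8,9]=15
  size 8 → [0,1,2,4,6,7,8,9]=96  [0,2,4,5,6,7,8,9]=102  [0,3,4,5,6,7,8,9]=36  [1,2,3,5,6,7,8,9]=36  [1,2,4,5,6,7,8,9]=102  [2,3,4,5,6,7,8,9]=72
  first=0(t) contributes 210
  first=1(r) contributes 210
  first=3(u) contributes 300
|[w]| = 720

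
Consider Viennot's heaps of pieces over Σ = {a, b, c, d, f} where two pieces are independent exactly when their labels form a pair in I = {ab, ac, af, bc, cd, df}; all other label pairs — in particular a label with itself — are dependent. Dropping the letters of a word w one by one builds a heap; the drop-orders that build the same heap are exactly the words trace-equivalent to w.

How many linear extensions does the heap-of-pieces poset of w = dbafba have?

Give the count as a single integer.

10

drop 0:d onto floor
drop 1:b onto {0:d}
drop 2:a onto {0:d}
drop 3:f onto {1:b}
drop 4:b onto {3:f}
drop 5:a onto {2:a}
ground layer = {0:d}
drop-orders for the pieces not yet dropped (sum over which currently-grounded one goes next):
  1 to go: {4} 1  {5} 1
  2 to go: {2,5} 1  {3,4} 1  {4,5} 2
  3 to go: {1,3,4} 1  {2,4,5} 3  {3,4,5} 3
  4 to go: {1,3,4,5} 4  {2,3,4,5} 6
  if 0:d drops first: 10 orders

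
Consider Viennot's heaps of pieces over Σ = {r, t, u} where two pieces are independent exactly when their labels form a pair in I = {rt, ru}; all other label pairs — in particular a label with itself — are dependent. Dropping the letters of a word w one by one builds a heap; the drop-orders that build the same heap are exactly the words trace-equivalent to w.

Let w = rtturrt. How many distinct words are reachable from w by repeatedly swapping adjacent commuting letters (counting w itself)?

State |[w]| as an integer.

piece 0:r — minimal
piece 1:t — minimal
piece 2:t rests on {1:t}
piece 3:u rests on {2:t}
piece 4:r rests on {0:r}
piece 5:r rests on {4:r}
piece 6:t rests on {3:u}
minimal pieces: {0:r, 1:t}
ways to finish when only these pieces remain (= sum over removing one remaining piece with nothing left below it):
  1 left: {5}→1  {6}→1
  2 left: {3,6}→1  {4,5}→1  {5,6}→2
  3 left: {0,4,5}→1  {2,3,6}→1  {3,5,6}→3  {4,5,6}→3
  4 left: {0,4,5,6}→4  {1,2,3,6}→1  {2,3,5,6}→4  {3,4,5,6}→6
  5 left: {0,3,4,5,6}→10  {1,2,3,5,6}→5  {2,3,4,5,6}→10
  placing 0:r first → 15 extensions
  placing 1:t first → 20 extensions
total linear extensions = 35

35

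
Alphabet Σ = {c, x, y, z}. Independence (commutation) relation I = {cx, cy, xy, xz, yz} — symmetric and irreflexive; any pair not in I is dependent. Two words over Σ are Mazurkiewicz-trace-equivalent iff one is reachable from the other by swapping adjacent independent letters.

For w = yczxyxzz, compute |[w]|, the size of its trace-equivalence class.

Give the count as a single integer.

0(y) covers ∅
1(c) covers ∅
2(z) covers 1:c
3(x) covers ∅
4(y) covers 0:y
5(x) covers 3:x
6(z) covers 2:z
7(z) covers 6:z
floor of heap: 0:y, 1:c, 3:x
completions by unplaced set U, small U first (add the entries for U minus each lowest piece of U):
  |U|=1: {4}:1  {5}:1  {7}:1
  |U|=2: {0,4}:1  {3,5}:1  {4,5}:2  {4,7}:2  {5,7}:2  {6,7}:1
  |U|=3: {0,4,5}:3  {0,4,7}:3  {2,6,7}:1  {3,4,5}:3  {3,5,7}:3  {4,5,7}:6  {4,6,7}:3  {5,6,7}:3
  |U|=4: {0,3,4,5}:6  {0,4,5,7}:12  {0,4,6,7}:6  {1,2,6,7}:1  {2,4,6,7}:4  {2,5,6,7}:4  {3,4,5,7}:12  {3,5,6,7}:6  {4,5,6,7}:12
  |U|=5: {0,2,4,6,7}:10  {0,3,4,5,7}:30  {0,4,5,6,7}:30  {1,2,4,6,7}:5  {1,2,5,6,7}:5  {2,3,5,6,7}:10  {2,4,5,6,7}:20  {3,4,5,6,7}:30
  |U|=6: {0,1,2,4,6,7}:15  {0,2,4,5,6,7}:60  {0,3,4,5,6,7}:90  {1,2,3,5,6,7}:15  {1,2,4,5,6,7}:30  {2,3,4,5,6,7}:60
  start at 0(y): 105
  start at 1(c): 210
  start at 3(x): 105
sum over floor = 420

420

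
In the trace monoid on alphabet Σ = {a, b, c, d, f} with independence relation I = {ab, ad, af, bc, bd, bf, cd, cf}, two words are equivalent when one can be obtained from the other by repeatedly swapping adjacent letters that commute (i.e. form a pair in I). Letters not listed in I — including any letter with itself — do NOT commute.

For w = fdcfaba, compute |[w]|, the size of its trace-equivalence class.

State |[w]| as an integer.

140

0(f) covers ∅
1(d) covers 0:f
2(c) covers ∅
3(f) covers 1:d
4(a) covers 2:c
5(b) covers ∅
6(a) covers 4:a
floor of heap: 0:f, 2:c, 5:b
completions by unplaced set U, small U first (add the entries for U minus each lowest piece of U):
  |U|=1: {3}:1  {5}:1  {6}:1
  |U|=2: {1,3}:1  {3,5}:2  {3,6}:2  {4,6}:1  {5,6}:2
  |U|=3: {0,1,3}:1  {1,3,5}:3  {1,3,6}:3  {2,4,6}:1  {3,4,6}:3  {3,5,6}:6  {4,5,6}:3
  |U|=4: {0,1,3,5}:4  {0,1,3,6}:4  {1,3,4,6}:6  {1,3,5,6}:12  {2,3,4,6}:4  {2,4,5,6}:4  {3,4,5,6}:12
  |U|=5: {0,1,3,4,6}:10  {0,1,3,5,6}:20  {1,2,3,4,6}:10  {1,3,4,5,6}:30  {2,3,4,5,6}:20
  start at 0(f): 60
  start at 2(c): 60
  start at 5(b): 20
sum over floor = 140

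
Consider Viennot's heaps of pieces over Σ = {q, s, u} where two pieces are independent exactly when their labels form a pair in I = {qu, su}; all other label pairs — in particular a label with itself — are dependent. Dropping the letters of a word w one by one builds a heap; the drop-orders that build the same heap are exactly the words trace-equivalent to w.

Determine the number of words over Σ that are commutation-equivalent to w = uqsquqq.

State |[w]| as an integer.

0(u) covers ∅
1(q) covers ∅
2(s) covers 1:q
3(q) covers 2:s
4(u) covers 0:u
5(q) covers 3:q
6(q) covers 5:q
floor of heap: 0:u, 1:q
completions by unplaced set U, small U first (add the entries for U minus each lowest piece of U):
  |U|=1: {4}:1  {6}:1
  |U|=2: {0,4}:1  {4,6}:2  {5,6}:1
  |U|=3: {0,4,6}:3  {3,5,6}:1  {4,5,6}:3
  |U|=4: {0,4,5,6}:6  {2,3,5,6}:1  {3,4,5,6}:4
  |U|=5: {0,3,4,5,6}:10  {1,2,3,5,6}:1  {2,3,4,5,6}:5
  start at 0(u): 6
  start at 1(q): 15
sum over floor = 21

21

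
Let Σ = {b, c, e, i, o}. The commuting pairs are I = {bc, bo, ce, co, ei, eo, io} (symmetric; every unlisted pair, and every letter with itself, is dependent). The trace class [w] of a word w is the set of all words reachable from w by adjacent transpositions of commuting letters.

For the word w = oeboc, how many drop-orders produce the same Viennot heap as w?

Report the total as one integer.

30

0(o) covers ∅
1(e) covers ∅
2(b) covers 1:e
3(o) covers 0:o
4(c) covers ∅
floor of heap: 0:o, 1:e, 4:c
completions by unplaced set U, small U first (add the entries for U minus each lowest piece of U):
  |U|=1: {2}:1  {3}:1  {4}:1
  |U|=2: {0,3}:1  {1,2}:1  {2,3}:2  {2,4}:2  {3,4}:2
  |U|=3: {0,2,3}:3  {0,3,4}:3  {1,2,3}:3  {1,2,4}:3  {2,3,4}:6
  start at 0(o): 12
  start at 1(e): 12
  start at 4(c): 6
sum over floor = 30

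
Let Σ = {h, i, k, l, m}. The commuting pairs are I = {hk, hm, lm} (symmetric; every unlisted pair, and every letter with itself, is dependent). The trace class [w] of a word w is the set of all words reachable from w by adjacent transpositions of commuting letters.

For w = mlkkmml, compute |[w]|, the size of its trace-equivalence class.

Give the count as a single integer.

drop 0:m onto floor
drop 1:l onto floor
drop 2:k onto {0:m, 1:l}
drop 3:k onto {2:k}
drop 4:m onto {3:k}
drop 5:m onto {4:m}
drop 6:l onto {3:k}
ground layer = {0:m, 1:l}
drop-orders for the pieces not yet dropped (sum over which currently-grounded one goes next):
  1 to go: {5} 1  {6} 1
  2 to go: {4,5} 1  {5,6} 2
  3 to go: {4,5,6} 3
  4 to go: {3,4,5,6} 3
  5 to go: {2,3,4,5,6} 3
  if 0:m drops first: 3 orders
  if 1:l drops first: 3 orders
heap linearizations: 6

6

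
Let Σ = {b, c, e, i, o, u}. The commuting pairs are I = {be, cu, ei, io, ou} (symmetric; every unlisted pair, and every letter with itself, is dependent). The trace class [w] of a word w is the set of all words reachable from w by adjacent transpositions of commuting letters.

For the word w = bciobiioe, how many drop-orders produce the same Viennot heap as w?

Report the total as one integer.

drop 0:b onto floor
drop 1:c onto {0:b}
drop 2:i onto {1:c}
drop 3:o onto {1:c}
drop 4:b onto {2:i, 3:o}
drop 5:i onto {4:b}
drop 6:i onto {5:i}
drop 7:o onto {4:b}
drop 8:e onto {7:o}
ground layer = {0:b}
drop-orders for the pieces not yet dropped (sum over which currently-grounded one goes next):
  1 to go: {6} 1  {8} 1
  2 to go: {5,6} 1  {6,8} 2  {7,8} 1
  3 to go: {5,6,8} 3  {6,7,8} 3
  4 to go: {5,6,7,8} 6
  5 to go: {4,5,6,7,8} 6
  6 to go: {2,4,5,6,7,8} 6  {3,4,5,6,7,8} 6
  7 to go: {2,3,4,5,6,7,8} 12
  if 0:b drops first: 12 orders

12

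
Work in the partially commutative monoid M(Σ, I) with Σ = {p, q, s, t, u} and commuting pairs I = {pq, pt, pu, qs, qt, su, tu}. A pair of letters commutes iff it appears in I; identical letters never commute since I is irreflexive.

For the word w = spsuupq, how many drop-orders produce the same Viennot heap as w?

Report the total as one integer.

35

0(s) covers ∅
1(p) covers 0:s
2(s) covers 1:p
3(u) covers ∅
4(u) covers 3:u
5(p) covers 2:s
6(q) covers 4:u
floor of heap: 0:s, 3:u
completions by unplaced set U, small U first (add the entries for U minus each lowest piece of U):
  |U|=1: {5}:1  {6}:1
  |U|=2: {2,5}:1  {4,6}:1  {5,6}:2
  |U|=3: {1,2,5}:1  {2,5,6}:3  {3,4,6}:1  {4,5,6}:3
  |U|=4: {0,1,2,5}:1  {1,2,5,6}:4  {2,4,5,6}:6  {3,4,5,6}:4
  |U|=5: {0,1,2,5,6}:5  {1,2,4,5,6}:10  {2,3,4,5,6}:10
  start at 0(s): 20
  start at 3(u): 15
sum over floor = 35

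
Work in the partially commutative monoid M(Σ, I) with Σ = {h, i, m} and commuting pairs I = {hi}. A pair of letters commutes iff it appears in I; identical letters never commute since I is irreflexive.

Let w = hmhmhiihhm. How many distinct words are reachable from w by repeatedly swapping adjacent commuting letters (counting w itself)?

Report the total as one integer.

10

piece 0:h — minimal
piece 1:m rests on {0:h}
piece 2:h rests on {1:m}
piece 3:m rests on {2:h}
piece 4:h rests on {3:m}
piece 5:i rests on {3:m}
piece 6:i rests on {5:i}
piece 7:h rests on {4:h}
piece 8:h rests on {7:h}
piece 9:m rests on {6:i, 8:h}
minimal pieces: {0:h}
ways to finish when only these pieces remain (= sum over removing one remaining piece with nothing left below it):
  1 left: {9}→1
  2 left: {6,9}→1  {8,9}→1
  3 left: {5,6,9}→1  {6,8,9}→2  {7,8,9}→1
  4 left: {4,7,8,9}→1  {5,6,8,9}→3  {6,7,8,9}→3
  5 left: {4,6,7,8,9}→4  {5,6,7,8,9}→6
  6 left: {4,5,6,7,8,9}→10
  7 left: {3,4,5,6,7,8,9}→10
  8 left: {2,3,4,5,6,7,8,9}→10
  placing 0:h first → 10 extensions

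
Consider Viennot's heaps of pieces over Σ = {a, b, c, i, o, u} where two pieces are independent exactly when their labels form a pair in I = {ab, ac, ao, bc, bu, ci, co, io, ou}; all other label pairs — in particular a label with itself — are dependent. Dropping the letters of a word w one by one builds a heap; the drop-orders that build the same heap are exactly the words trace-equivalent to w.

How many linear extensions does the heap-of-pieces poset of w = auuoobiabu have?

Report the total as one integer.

60

piece 0:a — minimal
piece 1:u rests on {0:a}
piece 2:u rests on {1:u}
piece 3:o — minimal
piece 4:o rests on {3:o}
piece 5:b rests on {4:o}
piece 6:i rests on {2:u, 5:b}
piece 7:a rests on {6:i}
piece 8:b rests on {6:i}
piece 9:u rests on {7:a}
minimal pieces: {0:a, 3:o}
ways to finish when only these pieces remain (= sum over removing one remaining piece with nothing left below it):
  1 left: {8}→1  {9}→1
  2 left: {7,9}→1  {8,9}→2
  3 left: {7,8,9}→3
  4 left: {6,7,8,9}→3
  5 left: {2,6,7,8,9}→3  {5,6,7,8,9}→3
  6 left: {1,2,6,7,8,9}→3  {2,5,6,7,8,9}→6  {4,5,6,7,8,9}→3
  7 left: {0,1,2,6,7,8,9}→3  {1,2,5,6,7,8,9}→9  {2,4,5,6,7,8,9}→9  {3,4,5,6,7,8,9}→3
  8 left: {0,1,2,5,6,7,8,9}→12  {1,2,4,5,6,7,8,9}→18  {2,3,4,5,6,7,8,9}→12
  placing 0:a first → 30 extensions
  placing 3:o first → 30 extensions
total linear extensions = 60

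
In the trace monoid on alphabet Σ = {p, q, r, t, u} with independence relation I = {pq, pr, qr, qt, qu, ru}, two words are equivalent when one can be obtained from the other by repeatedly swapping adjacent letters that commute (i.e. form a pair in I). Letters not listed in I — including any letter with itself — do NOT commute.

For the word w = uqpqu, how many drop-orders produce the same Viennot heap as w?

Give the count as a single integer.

0(u) covers ∅
1(q) covers ∅
2(p) covers 0:u
3(q) covers 1:q
4(u) covers 2:p
floor of heap: 0:u, 1:q
completions by unplaced set U, small U first (add the entries for U minus each lowest piece of U):
  |U|=1: {3}:1  {4}:1
  |U|=2: {1,3}:1  {2,4}:1  {3,4}:2
  |U|=3: {0,2,4}:1  {1,3,4}:3  {2,3,4}:3
  start at 0(u): 6
  start at 1(q): 4
sum over floor = 10

10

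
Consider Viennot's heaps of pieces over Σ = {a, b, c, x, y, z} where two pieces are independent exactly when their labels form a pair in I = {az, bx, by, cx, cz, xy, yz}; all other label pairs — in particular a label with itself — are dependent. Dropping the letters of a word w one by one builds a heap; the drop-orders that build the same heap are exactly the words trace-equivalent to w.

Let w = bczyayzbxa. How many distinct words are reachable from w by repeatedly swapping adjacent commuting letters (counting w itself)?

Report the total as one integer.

70

drop 0:b onto floor
drop 1:c onto {0:b}
drop 2:z onto {0:b}
drop 3:y onto {1:c}
drop 4:a onto {3:y}
drop 5:y onto {4:a}
drop 6:z onto {2:z}
drop 7:b onto {4:a, 6:z}
drop 8:x onto {4:a, 6:z}
drop 9:a onto {5:y, 7:b, 8:x}
ground layer = {0:b}
drop-orders for the pieces not yet dropped (sum over which currently-grounded one goes next):
  1 to go: {9} 1
  2 to go: {5,9} 1  {7,9} 1  {8,9} 1
  3 to go: {5,7,9} 2  {5,8,9} 2  {7,8,9} 2
  4 to go: {5,7,8,9} 6  {6,7,8,9} 2
  5 to go: {2,6,7,8,9} 2  {4,5,7,8,9} 6  {5,6,7,8,9} 8
  6 to go: {2,5,6,7,8,9} 10  {3,4,5,7,8,9} 6  {4,5,6,7,8,9} 14
  7 to go: {1,3,4,5,7,8,9} 6  {2,4,5,6,7,8,9} 24  {3,4,5,6,7,8,9} 20
  8 to go: {1,3,4,5,6,7,8,9} 26  {2,3,4,5,6,7,8,9} 44
  if 0:b drops first: 70 orders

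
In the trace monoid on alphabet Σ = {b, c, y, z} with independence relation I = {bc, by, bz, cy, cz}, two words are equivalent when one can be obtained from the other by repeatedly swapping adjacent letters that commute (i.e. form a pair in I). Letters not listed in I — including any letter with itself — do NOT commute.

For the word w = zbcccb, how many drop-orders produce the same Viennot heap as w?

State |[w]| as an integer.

60

drop 0:z onto floor
drop 1:b onto floor
drop 2:c onto floor
drop 3:c onto {2:c}
drop 4:c onto {3:c}
drop 5:b onto {1:b}
ground layer = {0:z, 1:b, 2:c}
drop-orders for the pieces not yet dropped (sum over which currently-grounded one goes next):
  1 to go: {0} 1  {4} 1  {5} 1
  2 to go: {0,4} 2  {0,5} 2  {1,5} 1  {3,4} 1  {4,5} 2
  3 to go: {0,1,5} 3  {0,3,4} 3  {0,4,5} 6  {1,4,5} 3  {2,3,4} 1  {3,4,5} 3
  4 to go: {0,1,4,5} 12  {0,2,3,4} 4  {0,3,4,5} 12  {1,3,4,5} 6  {2,3,4,5} 4
  if 0:z drops first: 10 orders
  if 1:b drops first: 20 orders
  if 2:c drops first: 30 orders
heap linearizations: 60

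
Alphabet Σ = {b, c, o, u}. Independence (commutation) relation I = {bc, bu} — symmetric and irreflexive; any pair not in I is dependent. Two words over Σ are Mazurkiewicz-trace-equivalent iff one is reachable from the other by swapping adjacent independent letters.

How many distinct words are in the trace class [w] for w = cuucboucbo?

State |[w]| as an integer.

0(c) covers ∅
1(u) covers 0:c
2(u) covers 1:u
3(c) covers 2:u
4(b) covers ∅
5(o) covers 3:c, 4:b
6(u) covers 5:o
7(c) covers 6:u
8(b) covers 5:o
9(o) covers 7:c, 8:b
floor of heap: 0:c, 4:b
completions by unplaced set U, small U first (add the entries for U minus each lowest piece of U):
  |U|=1: {9}:1
  |U|=2: {7,9}:1  {8,9}:1
  |U|=3: {6,7,9}:1  {7,8,9}:2
  |U|=4: {6,7,8,9}:3
  |U|=5: {5,6,7,8,9}:3
  |U|=6: {3,5,6,7,8,9}:3  {4,5,6,7,8,9}:3
  |U|=7: {2,3,5,6,7,8,9}:3  {3,4,5,6,7,8,9}:6
  |U|=8: {1,2,3,5,6,7,8,9}:3  {2,3,4,5,6,7,8,9}:9
  start at 0(c): 12
  start at 4(b): 3
sum over floor = 15

15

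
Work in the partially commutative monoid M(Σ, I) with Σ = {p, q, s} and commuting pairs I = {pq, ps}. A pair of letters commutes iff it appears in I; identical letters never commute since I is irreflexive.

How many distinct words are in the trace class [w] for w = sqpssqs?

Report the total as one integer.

7

0(s) covers ∅
1(q) covers 0:s
2(p) covers ∅
3(s) covers 1:q
4(s) covers 3:s
5(q) covers 4:s
6(s) covers 5:q
floor of heap: 0:s, 2:p
completions by unplaced set U, small U first (add the entries for U minus each lowest piece of U):
  |U|=1: {2}:1  {6}:1
  |U|=2: {2,6}:2  {5,6}:1
  |U|=3: {2,5,6}:3  {4,5,6}:1
  |U|=4: {2,4,5,6}:4  {3,4,5,6}:1
  |U|=5: {1,3,4,5,6}:1  {2,3,4,5,6}:5
  start at 0(s): 6
  start at 2(p): 1
sum over floor = 7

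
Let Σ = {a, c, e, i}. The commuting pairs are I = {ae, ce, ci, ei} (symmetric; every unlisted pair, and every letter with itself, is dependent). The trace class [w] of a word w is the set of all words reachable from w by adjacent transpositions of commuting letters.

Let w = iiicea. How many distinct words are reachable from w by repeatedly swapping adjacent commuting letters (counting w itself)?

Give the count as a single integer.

24

0(i) covers ∅
1(i) covers 0:i
2(i) covers 1:i
3(c) covers ∅
4(e) covers ∅
5(a) covers 2:i, 3:c
floor of heap: 0:i, 3:c, 4:e
completions by unplaced set U, small U first (add the entries for U minus each lowest piece of U):
  |U|=1: {4}:1  {5}:1
  |U|=2: {2,5}:1  {3,5}:1  {4,5}:2
  |U|=3: {1,2,5}:1  {2,3,5}:2  {2,4,5}:3  {3,4,5}:3
  |U|=4: {0,1,2,5}:1  {1,2,3,5}:3  {1,2,4,5}:4  {2,3,4,5}:8
  start at 0(i): 15
  start at 3(c): 5
  start at 4(e): 4
sum over floor = 24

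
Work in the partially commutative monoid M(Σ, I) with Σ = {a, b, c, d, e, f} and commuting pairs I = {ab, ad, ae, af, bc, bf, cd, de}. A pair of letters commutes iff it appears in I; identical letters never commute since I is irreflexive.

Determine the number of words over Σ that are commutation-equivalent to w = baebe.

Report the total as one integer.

5

0(b) covers ∅
1(a) covers ∅
2(e) covers 0:b
3(b) covers 2:e
4(e) covers 3:b
floor of heap: 0:b, 1:a
completions by unplaced set U, small U first (add the entries for U minus each lowest piece of U):
  |U|=1: {1}:1  {4}:1
  |U|=2: {1,4}:2  {3,4}:1
  |U|=3: {1,3,4}:3  {2,3,4}:1
  start at 0(b): 4
  start at 1(a): 1
sum over floor = 5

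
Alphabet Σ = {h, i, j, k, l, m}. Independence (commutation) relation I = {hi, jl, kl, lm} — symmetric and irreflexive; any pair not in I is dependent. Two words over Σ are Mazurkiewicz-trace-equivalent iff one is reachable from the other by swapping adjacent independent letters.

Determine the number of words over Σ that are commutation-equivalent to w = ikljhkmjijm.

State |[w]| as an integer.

3

#0=i has no predecessor
#1=k depends on [0:i]
#2=l depends on [0:i]
#3=j depends on [1:k]
#4=h depends on [2:l, 3:j]
#5=k depends on [4:h]
#6=m depends on [5:k]
#7=j depends on [6:m]
#8=i depends on [7:j]
#9=j depends on [8:i]
#10=m depends on [9:j]
sources: [0:i]
N(rest) = Σ N(rest − s) over sources s of rest; N(one piece) = 1:
  size 1 → [10]=1
  size 2 → [9,10]=1
  size 3 → [8,9,10]=1
  size 4 → [7,8,9,10]=1
  size 5 → [6,7,8,9,10]=1
  size 6 → [5,6,7,8,9,10]=1
  size 7 → [4,5,6,7,8,9,10]=1
  size 8 → [2,4,5,6,7,8,9,10]=1  [3,4,5,6,7,8,9,10]=1
  size 9 → [1,3,4,5,6,7,8,9,10]=1  [2,3,4,5,6,7,8,9,10]=2
  first=0(i) contributes 3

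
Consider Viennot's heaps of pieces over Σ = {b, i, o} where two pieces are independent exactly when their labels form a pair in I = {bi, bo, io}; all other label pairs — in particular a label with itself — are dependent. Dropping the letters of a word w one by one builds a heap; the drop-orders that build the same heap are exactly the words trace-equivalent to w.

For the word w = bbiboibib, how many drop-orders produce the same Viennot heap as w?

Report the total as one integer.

504

piece 0:b — minimal
piece 1:b rests on {0:b}
piece 2:i — minimal
piece 3:b rests on {1:b}
piece 4:o — minimal
piece 5:i rests on {2:i}
piece 6:b rests on {3:b}
piece 7:i rests on {5:i}
piece 8:b rests on {6:b}
minimal pieces: {0:b, 2:i, 4:o}
ways to finish when only these pieces remain (= sum over removing one remaining piece with nothing left below it):
  1 left: {4}→1  {7}→1  {8}→1
  2 left: {4,7}→2  {4,8}→2  {5,7}→1  {6,8}→1  {7,8}→2
  3 left: {2,5,7}→1  {3,6,8}→1  {4,5,7}→3  {4,6,8}→3  {4,7,8}→6  {5,7,8}→3  {6,7,8}→3
  4 left: {1,3,6,8}→1  {2,4,5,7}→4  {2,5,7,8}→4  {3,4,6,8}→4  {3,6,7,8}→4  {4,5,7,8}→12  {4,6,7,8}→12  {5,6,7,8}→6
  5 left: {0,1,3,6,8}→1  {1,3,4,6,8}→5  {1,3,6,7,8}→5  {2,4,5,7,8}→20  {2,5,6,7,8}→10  {3,4,6,7,8}→20  {3,5,6,7,8}→10  {4,5,6,7,8}→30
  6 left: {0,1,3,4,6,8}→6  {0,1,3,6,7,8}→6  {1,3,4,6,7,8}→30  {1,3,5,6,7,8}→15  {2,3,5,6,7,8}→20  {2,4,5,6,7,8}→60  {3,4,5,6,7,8}→60
  7 left: {0,1,3,4,6,7,8}→42  {0,1,3,5,6,7,8}→21  {1,2,3,5,6,7,8}→35  {1,3,4,5,6,7,8}→105  {2,3,4,5,6,7,8}→140
  placing 0:b first → 280 extensions
  placing 2:i first → 168 extensions
  placing 4:o first → 56 extensions
total linear extensions = 504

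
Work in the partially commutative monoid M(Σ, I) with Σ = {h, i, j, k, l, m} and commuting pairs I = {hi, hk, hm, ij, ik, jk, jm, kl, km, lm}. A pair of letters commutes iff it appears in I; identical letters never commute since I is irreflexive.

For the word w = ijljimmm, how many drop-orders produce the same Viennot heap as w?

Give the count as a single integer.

0(i) covers ∅
1(j) covers ∅
2(l) covers 0:i, 1:j
3(j) covers 2:l
4(i) covers 2:l
5(m) covers 4:i
6(m) covers 5:m
7(m) covers 6:m
floor of heap: 0:i, 1:j
completions by unplaced set U, small U first (add the entries for U minus each lowest piece of U):
  |U|=1: {3}:1  {7}:1
  |U|=2: {3,7}:2  {6,7}:1
  |U|=3: {3,6,7}:3  {5,6,7}:1
  |U|=4: {3,5,6,7}:4  {4,5,6,7}:1
  |U|=5: {3,4,5,6,7}:5
  |U|=6: {2,3,4,5,6,7}:5
  start at 0(i): 5
  start at 1(j): 5
sum over floor = 10

10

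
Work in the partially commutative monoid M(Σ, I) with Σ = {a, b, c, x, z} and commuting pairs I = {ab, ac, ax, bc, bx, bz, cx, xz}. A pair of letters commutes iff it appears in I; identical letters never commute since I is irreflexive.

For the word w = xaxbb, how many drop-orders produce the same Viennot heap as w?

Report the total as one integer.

30

0(x) covers ∅
1(a) covers ∅
2(x) covers 0:x
3(b) covers ∅
4(b) covers 3:b
floor of heap: 0:x, 1:a, 3:b
completions by unplaced set U, small U first (add the entries for U minus each lowest piece of U):
  |U|=1: {1}:1  {2}:1  {4}:1
  |U|=2: {0,2}:1  {1,2}:2  {1,4}:2  {2,4}:2  {3,4}:1
  |U|=3: {0,1,2}:3  {0,2,4}:3  {1,2,4}:6  {1,3,4}:3  {2,3,4}:3
  start at 0(x): 12
  start at 1(a): 6
  start at 3(b): 12
sum over floor = 30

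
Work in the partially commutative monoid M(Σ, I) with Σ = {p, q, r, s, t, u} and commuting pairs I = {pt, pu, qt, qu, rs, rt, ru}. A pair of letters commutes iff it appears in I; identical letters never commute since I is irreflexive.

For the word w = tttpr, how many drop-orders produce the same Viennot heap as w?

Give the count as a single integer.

drop 0:t onto floor
drop 1:t onto {0:t}
drop 2:t onto {1:t}
drop 3:p onto floor
drop 4:r onto {3:p}
ground layer = {0:t, 3:p}
drop-orders for the pieces not yet dropped (sum over which currently-grounded one goes next):
  1 to go: {2} 1  {4} 1
  2 to go: {1,2} 1  {2,4} 2  {3,4} 1
  3 to go: {0,1,2} 1  {1,2,4} 3  {2,3,4} 3
  if 0:t drops first: 6 orders
  if 3:p drops first: 4 orders
heap linearizations: 10

10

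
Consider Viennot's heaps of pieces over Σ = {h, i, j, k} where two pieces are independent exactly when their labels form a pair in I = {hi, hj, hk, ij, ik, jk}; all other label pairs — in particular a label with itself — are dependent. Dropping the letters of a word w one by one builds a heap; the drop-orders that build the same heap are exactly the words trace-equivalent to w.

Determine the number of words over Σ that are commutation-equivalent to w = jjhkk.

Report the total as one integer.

30

0(j) covers ∅
1(j) covers 0:j
2(h) covers ∅
3(k) covers ∅
4(k) covers 3:k
floor of heap: 0:j, 2:h, 3:k
completions by unplaced set U, small U first (add the entries for U minus each lowest piece of U):
  |U|=1: {1}:1  {2}:1  {4}:1
  |U|=2: {0,1}:1  {1,2}:2  {1,4}:2  {2,4}:2  {3,4}:1
  |U|=3: {0,1,2}:3  {0,1,4}:3  {1,2,4}:6  {1,3,4}:3  {2,3,4}:3
  start at 0(j): 12
  start at 2(h): 6
  start at 3(k): 12
sum over floor = 30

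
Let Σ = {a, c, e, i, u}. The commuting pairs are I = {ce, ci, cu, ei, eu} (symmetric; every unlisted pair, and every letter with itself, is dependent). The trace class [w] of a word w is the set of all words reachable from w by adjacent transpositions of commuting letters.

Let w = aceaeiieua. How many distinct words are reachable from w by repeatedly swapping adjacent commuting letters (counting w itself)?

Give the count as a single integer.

20

drop 0:a onto floor
drop 1:c onto {0:a}
drop 2:e onto {0:a}
drop 3:a onto {1:c, 2:e}
drop 4:e onto {3:a}
drop 5:i onto {3:a}
drop 6:i onto {5:i}
drop 7:e onto {4:e}
drop 8:u onto {6:i}
drop 9:a onto {7:e, 8:u}
ground layer = {0:a}
drop-orders for the pieces not yet dropped (sum over which currently-grounded one goes next):
  1 to go: {9} 1
  2 to go: {7,9} 1  {8,9} 1
  3 to go: {4,7,9} 1  {6,8,9} 1  {7,8,9} 2
  4 to go: {4,7,8,9} 3  {5,6,8,9} 1  {6,7,8,9} 3
  5 to go: {4,6,7,8,9} 6  {5,6,7,8,9} 4
  6 to go: {4,5,6,7,8,9} 10
  7 to go: {3,4,5,6,7,8,9} 10
  8 to go: {1,3,4,5,6,7,8,9} 10  {2,3,4,5,6,7,8,9} 10
  if 0:a drops first: 20 orders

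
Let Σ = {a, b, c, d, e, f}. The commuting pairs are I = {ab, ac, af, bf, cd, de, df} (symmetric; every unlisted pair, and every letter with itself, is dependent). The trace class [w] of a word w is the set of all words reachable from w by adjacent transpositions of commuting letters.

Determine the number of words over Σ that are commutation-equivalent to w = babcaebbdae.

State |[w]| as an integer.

10

drop 0:b onto floor
drop 1:a onto floor
drop 2:b onto {0:b}
drop 3:c onto {2:b}
drop 4:a onto {1:a}
drop 5:e onto {3:c, 4:a}
drop 6:b onto {5:e}
drop 7:b onto {6:b}
drop 8:d onto {7:b}
drop 9:a onto {8:d}
drop 10:e onto {9:a}
ground layer = {0:b, 1:a}
drop-orders for the pieces not yet dropped (sum over which currently-grounded one goes next):
  1 to go: {10} 1
  2 to go: {9,10} 1
  3 to go: {8,9,10} 1
  4 to go: {7,8,9,10} 1
  5 to go: {6,7,8,9,10} 1
  6 to go: {5,6,7,8,9,10} 1
  7 to go: {3,5,6,7,8,9,10} 1  {4,5,6,7,8,9,10} 1
  8 to go: {1,4,5,6,7,8,9,10} 1  {2,3,5,6,7,8,9,10} 1  {3,4,5,6,7,8,9,10} 2
  9 to go: {0,2,3,5,6,7,8,9,10} 1  {1,3,4,5,6,7,8,9,10} 3  {2,3,4,5,6,7,8,9,10} 3
  if 0:b drops first: 6 orders
  if 1:a drops first: 4 orders
heap linearizations: 10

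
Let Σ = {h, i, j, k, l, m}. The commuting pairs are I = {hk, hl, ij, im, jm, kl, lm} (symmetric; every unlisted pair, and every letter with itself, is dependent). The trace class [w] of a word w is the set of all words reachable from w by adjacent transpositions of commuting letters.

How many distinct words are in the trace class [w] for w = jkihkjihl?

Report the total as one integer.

0(j) covers ∅
1(k) covers 0:j
2(i) covers 1:k
3(h) covers 2:i
4(k) covers 2:i
5(j) covers 3:h, 4:k
6(i) covers 3:h, 4:k
7(h) covers 5:j, 6:i
8(l) covers 5:j, 6:i
floor of heap: 0:j
completions by unplaced set U, small U first (add the entries for U minus each lowest piece of U):
  |U|=1: {7}:1  {8}:1
  |U|=2: {7,8}:2
  |U|=3: {5,7,8}:2  {6,7,8}:2
  |U|=4: {5,6,7,8}:4
  |U|=5: {3,5,6,7,8}:4  {4,5,6,7,8}:4
  |U|=6: {3,4,5,6,7,8}:8
  |U|=7: {2,3,4,5,6,7,8}:8
  start at 0(j): 8

8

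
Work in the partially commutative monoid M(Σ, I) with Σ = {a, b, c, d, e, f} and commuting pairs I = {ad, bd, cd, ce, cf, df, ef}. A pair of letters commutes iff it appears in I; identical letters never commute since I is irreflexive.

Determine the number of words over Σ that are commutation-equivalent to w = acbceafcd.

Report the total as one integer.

18

piece 0:a — minimal
piece 1:c rests on {0:a}
piece 2:b rests on {1:c}
piece 3:c rests on {2:b}
piece 4:e rests on {2:b}
piece 5:a rests on {3:c, 4:e}
piece 6:f rests on {5:a}
piece 7:c rests on {5:a}
piece 8:d rests on {4:e}
minimal pieces: {0:a}
ways to finish when only these pieces remain (= sum over removing one remaining piece with nothing left below it):
  1 left: {6}→1  {7}→1  {8}→1
  2 left: {6,7}→2  {6,8}→2  {7,8}→2
  3 left: {5,6,7}→2  {6,7,8}→6
  4 left: {3,5,6,7}→2  {5,6,7,8}→8
  5 left: {3,5,6,7,8}→10  {4,5,6,7,8}→8
  6 left: {3,4,5,6,7,8}→18
  7 left: {2,3,4,5,6,7,8}→18
  placing 0:a first → 18 extensions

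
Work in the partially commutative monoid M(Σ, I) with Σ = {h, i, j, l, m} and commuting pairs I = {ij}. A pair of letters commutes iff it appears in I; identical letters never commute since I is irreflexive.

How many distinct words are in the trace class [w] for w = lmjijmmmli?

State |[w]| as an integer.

3

drop 0:l onto floor
drop 1:m onto {0:l}
drop 2:j onto {1:m}
drop 3:i onto {1:m}
drop 4:j onto {2:j}
drop 5:m onto {3:i, 4:j}
drop 6:m onto {5:m}
drop 7:m onto {6:m}
drop 8:l onto {7:m}
drop 9:i onto {8:l}
ground layer = {0:l}
drop-orders for the pieces not yet dropped (sum over which currently-grounded one goes next):
  1 to go: {9} 1
  2 to go: {8,9} 1
  3 to go: {7,8,9} 1
  4 to go: {6,7,8,9} 1
  5 to go: {5,6,7,8,9} 1
  6 to go: {3,5,6,7,8,9} 1  {4,5,6,7,8,9} 1
  7 to go: {2,4,5,6,7,8,9} 1  {3,4,5,6,7,8,9} 2
  8 to go: {2,3,4,5,6,7,8,9} 3
  if 0:l drops first: 3 orders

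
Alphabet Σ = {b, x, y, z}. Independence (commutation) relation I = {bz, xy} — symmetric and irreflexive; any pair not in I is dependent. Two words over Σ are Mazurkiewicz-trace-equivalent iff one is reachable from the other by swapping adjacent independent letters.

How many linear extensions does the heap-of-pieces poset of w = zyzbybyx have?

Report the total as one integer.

drop 0:z onto floor
drop 1:y onto {0:z}
drop 2:z onto {1:y}
drop 3:b onto {1:y}
drop 4:y onto {2:z, 3:b}
drop 5:b onto {4:y}
drop 6:y onto {5:b}
drop 7:x onto {5:b}
ground layer = {0:z}
drop-orders for the pieces not yet dropped (sum over which currently-grounded one goes next):
  1 to go: {6} 1  {7} 1
  2 to go: {6,7} 2
  3 to go: {5,6,7} 2
  4 to go: {4,5,6,7} 2
  5 to go: {2,4,5,6,7} 2  {3,4,5,6,7} 2
  6 to go: {2,3,4,5,6,7} 4
  if 0:z drops first: 4 orders

4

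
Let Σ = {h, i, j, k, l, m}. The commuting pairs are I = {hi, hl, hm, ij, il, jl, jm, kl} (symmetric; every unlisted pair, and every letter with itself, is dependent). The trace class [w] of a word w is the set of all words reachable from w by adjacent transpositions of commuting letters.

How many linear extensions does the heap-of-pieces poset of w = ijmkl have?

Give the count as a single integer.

7

drop 0:i onto floor
drop 1:j onto floor
drop 2:m onto {0:i}
drop 3:k onto {1:j, 2:m}
drop 4:l onto {2:m}
ground layer = {0:i, 1:j}
drop-orders for the pieces not yet dropped (sum over which currently-grounded one goes next):
  1 to go: {3} 1  {4} 1
  2 to go: {1,3} 1  {3,4} 2
  3 to go: {1,3,4} 3  {2,3,4} 2
  if 0:i drops first: 5 orders
  if 1:j drops first: 2 orders
heap linearizations: 7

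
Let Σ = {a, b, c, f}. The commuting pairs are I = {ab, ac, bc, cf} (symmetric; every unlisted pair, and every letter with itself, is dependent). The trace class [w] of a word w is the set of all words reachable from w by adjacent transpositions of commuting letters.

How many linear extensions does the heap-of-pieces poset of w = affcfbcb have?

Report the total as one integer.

28

piece 0:a — minimal
piece 1:f rests on {0:a}
piece 2:f rests on {1:f}
piece 3:c — minimal
piece 4:f rests on {2:f}
piece 5:b rests on {4:f}
piece 6:c rests on {3:c}
piece 7:b rests on {5:b}
minimal pieces: {0:a, 3:c}
ways to finish when only these pieces remain (= sum over removing one remaining piece with nothing left below it):
  1 left: {6}→1  {7}→1
  2 left: {3,6}→1  {5,7}→1  {6,7}→2
  3 left: {3,6,7}→3  {4,5,7}→1  {5,6,7}→3
  4 left: {2,4,5,7}→1  {3,5,6,7}→6  {4,5,6,7}→4
  5 left: {1,2,4,5,7}→1  {2,4,5,6,7}→5  {3,4,5,6,7}→10
  6 left: {0,1,2,4,5,7}→1  {1,2,4,5,6,7}→6  {2,3,4,5,6,7}→15
  placing 0:a first → 21 extensions
  placing 3:c first → 7 extensions
total linear extensions = 28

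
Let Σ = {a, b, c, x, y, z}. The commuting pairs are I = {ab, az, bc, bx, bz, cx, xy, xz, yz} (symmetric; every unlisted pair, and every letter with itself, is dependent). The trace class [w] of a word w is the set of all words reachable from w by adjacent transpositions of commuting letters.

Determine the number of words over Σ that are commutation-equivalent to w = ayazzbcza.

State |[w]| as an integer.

120

drop 0:a onto floor
drop 1:y onto {0:a}
drop 2:a onto {1:y}
drop 3:z onto floor
drop 4:z onto {3:z}
drop 5:b onto {1:y}
drop 6:c onto {2:a, 4:z}
drop 7:z onto {6:c}
drop 8:a onto {6:c}
ground layer = {0:a, 3:z}
drop-orders for the pieces not yet dropped (sum over which currently-grounded one goes next):
  1 to go: {5} 1  {7} 1  {8} 1
  2 to go: {5,7} 2  {5,8} 2  {7,8} 2
  3 to go: {5,7,8} 6  {6,7,8} 2
  4 to go: {2,6,7,8} 2  {4,6,7,8} 2  {5,6,7,8} 8
  5 to go: {2,4,6,7,8} 4  {2,5,6,7,8} 10  {3,4,6,7,8} 2  {4,5,6,7,8} 10
  6 to go: {1,2,5,6,7,8} 10  {2,3,4,6,7,8} 6  {2,4,5,6,7,8} 24  {3,4,5,6,7,8} 12
  7 to go: {0,1,2,5,6,7,8} 10  {1,2,4,5,6,7,8} 34  {2,3,4,5,6,7,8} 42
  if 0:a drops first: 76 orders
  if 3:z drops first: 44 orders
heap linearizations: 120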